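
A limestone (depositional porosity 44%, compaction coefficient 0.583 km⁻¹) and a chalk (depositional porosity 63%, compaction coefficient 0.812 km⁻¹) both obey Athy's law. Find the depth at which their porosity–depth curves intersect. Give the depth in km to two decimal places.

1.57 km

Set φ₀ₐ e^(−βₐd) = φ₀ᵦ e^(−βᵦd) ⇒ ln(φ₀ₐ/φ₀ᵦ) = (βₐ − βᵦ)·d
d = ln(0.44/0.63) / (0.583 − 0.812) = -0.3589 / -0.229 = 1.567 km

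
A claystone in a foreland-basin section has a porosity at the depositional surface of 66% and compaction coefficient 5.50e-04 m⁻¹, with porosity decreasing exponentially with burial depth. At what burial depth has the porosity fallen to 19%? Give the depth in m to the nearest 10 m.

Working in km (1 km = 1000 m; k in km⁻¹ = k in m⁻¹ × 1000):
Invert Athy's law: d = ln(phi₀/phi) / k
d = ln(0.66/0.19) / 0.55 = ln(3.474) / 0.55 = 1.2452 / 0.55 = 2.264 km

2260 m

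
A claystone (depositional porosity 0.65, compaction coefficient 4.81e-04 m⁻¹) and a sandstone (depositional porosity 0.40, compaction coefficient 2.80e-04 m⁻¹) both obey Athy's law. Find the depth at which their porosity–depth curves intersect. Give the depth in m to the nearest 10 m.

2420 m

Working in km (1 km = 1000 m; k in km⁻¹ = k in m⁻¹ × 1000):
Set phi₀ₐ e^(−kₐZ) = phi₀ᵦ e^(−kᵦZ) ⇒ ln(phi₀ₐ/phi₀ᵦ) = (kₐ − kᵦ)·Z
Z = ln(0.65/0.4) / (0.481 − 0.28) = 0.4855 / 0.201 = 2.415 km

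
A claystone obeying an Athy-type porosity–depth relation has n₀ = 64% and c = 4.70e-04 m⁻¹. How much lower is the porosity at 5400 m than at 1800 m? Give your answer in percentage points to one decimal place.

22.4 percentage points

Working in km (1 km = 1000 m; c in km⁻¹ = c in m⁻¹ × 1000):
n(1.8) = 0.64·e^(−0.47×1.8) = 0.2746
n(5.4) = 0.64·e^(−0.47×5.4) = 0.0506
Δn = 0.2746 − 0.0506 = 0.2241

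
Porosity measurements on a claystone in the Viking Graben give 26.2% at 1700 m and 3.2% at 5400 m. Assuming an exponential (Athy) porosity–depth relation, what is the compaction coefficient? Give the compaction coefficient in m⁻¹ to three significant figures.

Working in km (1 km = 1000 m; β in km⁻¹ = β in m⁻¹ × 1000):
Athy: phi(d) = phi₀ e^(−βd) ⇒ phi₁/phi₂ = e^{β(d₂−d₁)} ⇒ β = ln(phi₁/phi₂)/(d₂−d₁)
β = ln(0.262/0.032) / (5.4 − 1.7) = ln(8.188) / 3.7 = 2.1026 / 3.7 = 0.5683 km⁻¹

0.000568 m⁻¹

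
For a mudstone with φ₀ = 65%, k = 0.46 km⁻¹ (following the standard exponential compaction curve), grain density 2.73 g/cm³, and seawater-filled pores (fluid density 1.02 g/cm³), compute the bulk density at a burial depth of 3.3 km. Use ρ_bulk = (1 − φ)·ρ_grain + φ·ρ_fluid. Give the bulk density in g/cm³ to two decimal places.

Porosity at depth: φ = 0.65·exp(−0.46×3.3) = 0.65×0.2191 = 0.1424
Bulk density: ρ_b = (1−φ)ρ_g + φ·ρ_f = 0.8576×2.73 + 0.1424×1.02
       = 2.341 + 0.145 = 2.486 g/cm³

2.49 g/cm³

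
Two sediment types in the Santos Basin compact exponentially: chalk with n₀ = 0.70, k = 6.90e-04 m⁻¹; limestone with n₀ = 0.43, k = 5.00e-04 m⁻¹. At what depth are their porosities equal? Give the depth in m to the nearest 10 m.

2560 m

Working in km (1 km = 1000 m; k in km⁻¹ = k in m⁻¹ × 1000):
Set n₀ₐ e^(−kₐZ) = n₀ᵦ e^(−kᵦZ) ⇒ ln(n₀ₐ/n₀ᵦ) = (kₐ − kᵦ)·Z
Z = ln(0.7/0.43) / (0.69 − 0.5) = 0.4873 / 0.19 = 2.565 km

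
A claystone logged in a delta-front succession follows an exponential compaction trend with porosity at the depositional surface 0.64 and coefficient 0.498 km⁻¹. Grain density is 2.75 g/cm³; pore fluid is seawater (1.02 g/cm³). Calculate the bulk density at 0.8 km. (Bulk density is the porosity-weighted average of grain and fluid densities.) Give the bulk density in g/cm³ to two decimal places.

Porosity at depth: φ = 0.64·exp(−0.498×0.8) = 0.64×0.6714 = 0.4297
Bulk density: ρ_b = (1−φ)ρ_g + φ·ρ_f = 0.5703×2.75 + 0.4297×1.02
       = 1.568 + 0.438 = 2.007 g/cm³

2.01 g/cm³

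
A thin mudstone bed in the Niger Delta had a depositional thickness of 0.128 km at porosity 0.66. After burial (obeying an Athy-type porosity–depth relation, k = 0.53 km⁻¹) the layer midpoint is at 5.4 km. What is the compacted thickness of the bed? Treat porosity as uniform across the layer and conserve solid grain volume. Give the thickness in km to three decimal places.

Porosity at 5.4 km: φ = 0.66·exp(−0.53×5.4) = 0.0377
Solid-volume conservation: h(1−φ) = h₀(1−φ₀) ⇒ h = h₀·(1−φ₀)/(1−φ)
h = 0.128 × (1 − 0.66)/(1 − 0.0377) = 0.128 × 0.3533 = 0.0452 km

0.045 km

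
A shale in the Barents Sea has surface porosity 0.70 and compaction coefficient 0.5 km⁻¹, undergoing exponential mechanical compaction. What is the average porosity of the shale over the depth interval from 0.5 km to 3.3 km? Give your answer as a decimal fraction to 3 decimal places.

⟨φ⟩ = (1/(d₂−d₁)) ∫ φ₀ e^(−kd) dd = φ₀·(e^(−k·d₁) − e^(−k·d₂)) / (k·(d₂−d₁))
e^(−0.5×0.5) = 0.7788; e^(−0.5×3.3) = 0.1920
⟨φ⟩ = 0.7 × (0.7788 − 0.1920) / (0.5 × 2.8) = 0.7 × 0.4191 = 0.2934

0.293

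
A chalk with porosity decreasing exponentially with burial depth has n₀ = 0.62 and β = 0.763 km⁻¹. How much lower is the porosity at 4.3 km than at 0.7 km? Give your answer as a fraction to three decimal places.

n(0.7) = 0.62·e^(−0.763×0.7) = 0.3634
n(4.3) = 0.62·e^(−0.763×4.3) = 0.0233
Δn = 0.3634 − 0.0233 = 0.3401

0.340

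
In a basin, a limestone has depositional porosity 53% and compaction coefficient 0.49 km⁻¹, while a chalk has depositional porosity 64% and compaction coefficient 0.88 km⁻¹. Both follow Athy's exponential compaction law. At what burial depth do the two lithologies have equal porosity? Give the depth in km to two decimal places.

Set n₀ₐ e^(−cₐZ) = n₀ᵦ e^(−cᵦZ) ⇒ ln(n₀ₐ/n₀ᵦ) = (cₐ − cᵦ)·Z
Z = ln(0.53/0.64) / (0.49 − 0.88) = -0.1886 / -0.39 = 0.484 km

0.48 km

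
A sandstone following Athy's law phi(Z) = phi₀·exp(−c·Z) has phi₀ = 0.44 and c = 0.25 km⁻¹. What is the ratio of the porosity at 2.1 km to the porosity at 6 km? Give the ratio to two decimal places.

phi(Z₁)/phi(Z₂) = e^(−c·Z₁)/e^(−c·Z₂) = e^{c(Z₂−Z₁)}
= exp(0.25 × 3.9) = exp(0.975) = 2.6512

2.65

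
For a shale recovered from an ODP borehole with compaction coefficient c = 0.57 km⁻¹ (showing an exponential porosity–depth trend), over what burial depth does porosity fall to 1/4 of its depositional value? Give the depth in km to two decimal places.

phi/phi₀ = 1/4 ⇒ exp(−c·d) = 1/4 ⇒ d = ln(4) / c
d = 1.3863 / 0.57 = 2.432 km

2.43 km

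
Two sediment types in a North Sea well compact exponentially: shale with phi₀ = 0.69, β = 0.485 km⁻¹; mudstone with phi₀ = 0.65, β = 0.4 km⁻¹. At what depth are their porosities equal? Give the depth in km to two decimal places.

Set phi₀ₐ e^(−βₐZ) = phi₀ᵦ e^(−βᵦZ) ⇒ ln(phi₀ₐ/phi₀ᵦ) = (βₐ − βᵦ)·Z
Z = ln(0.69/0.65) / (0.485 − 0.4) = 0.0597 / 0.085 = 0.703 km

0.70 km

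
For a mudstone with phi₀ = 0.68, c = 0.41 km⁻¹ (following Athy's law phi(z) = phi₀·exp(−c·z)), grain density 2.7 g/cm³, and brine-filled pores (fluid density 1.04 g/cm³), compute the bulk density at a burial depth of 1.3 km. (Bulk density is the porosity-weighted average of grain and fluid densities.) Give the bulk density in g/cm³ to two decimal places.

Porosity at depth: phi = 0.68·exp(−0.41×1.3) = 0.68×0.5868 = 0.3991
Bulk density: ρ_b = (1−phi)ρ_g + phi·ρ_f = 0.6009×2.7 + 0.3991×1.04
       = 1.623 + 0.415 = 2.038 g/cm³

2.04 g/cm³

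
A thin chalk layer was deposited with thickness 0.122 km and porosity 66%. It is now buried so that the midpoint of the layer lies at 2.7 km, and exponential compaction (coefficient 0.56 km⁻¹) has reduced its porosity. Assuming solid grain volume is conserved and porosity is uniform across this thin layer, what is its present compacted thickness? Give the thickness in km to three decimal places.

Porosity at 2.7 km: n = 0.66·exp(−0.56×2.7) = 0.1455
Solid-volume conservation: h(1−n) = h₀(1−n₀) ⇒ h = h₀·(1−n₀)/(1−n)
h = 0.122 × (1 − 0.66)/(1 − 0.1455) = 0.122 × 0.3979 = 0.0485 km

0.049 km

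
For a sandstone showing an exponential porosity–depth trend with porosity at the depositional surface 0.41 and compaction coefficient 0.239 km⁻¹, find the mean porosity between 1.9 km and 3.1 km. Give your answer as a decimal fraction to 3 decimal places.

0.226

⟨n⟩ = (1/(d₂−d₁)) ∫ n₀ e^(−cd) dd = n₀·(e^(−c·d₁) − e^(−c·d₂)) / (c·(d₂−d₁))
e^(−0.239×1.9) = 0.6350; e^(−0.239×3.1) = 0.4767
⟨n⟩ = 0.41 × (0.6350 − 0.4767) / (0.239 × 1.2) = 0.41 × 0.5521 = 0.2263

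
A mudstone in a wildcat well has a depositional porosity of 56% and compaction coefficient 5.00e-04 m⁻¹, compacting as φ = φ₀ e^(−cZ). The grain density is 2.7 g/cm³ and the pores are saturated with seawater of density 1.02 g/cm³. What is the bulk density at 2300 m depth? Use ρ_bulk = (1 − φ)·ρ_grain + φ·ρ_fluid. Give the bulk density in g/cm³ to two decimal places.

2.40 g/cm³

Working in km (1 km = 1000 m; c in km⁻¹ = c in m⁻¹ × 1000):
Porosity at depth: φ = 0.56·exp(−0.5×2.3) = 0.56×0.3166 = 0.1773
Bulk density: ρ_b = (1−φ)ρ_g + φ·ρ_f = 0.8227×2.7 + 0.1773×1.02
       = 2.221 + 0.181 = 2.402 g/cm³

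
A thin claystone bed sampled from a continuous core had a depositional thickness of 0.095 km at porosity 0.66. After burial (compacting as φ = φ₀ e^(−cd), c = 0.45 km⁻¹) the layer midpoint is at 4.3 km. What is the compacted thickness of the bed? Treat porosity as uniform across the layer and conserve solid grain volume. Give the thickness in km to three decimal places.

0.036 km

Porosity at 4.3 km: φ = 0.66·exp(−0.45×4.3) = 0.0953
Solid-volume conservation: h(1−φ) = h₀(1−φ₀) ⇒ h = h₀·(1−φ₀)/(1−φ)
h = 0.095 × (1 − 0.66)/(1 − 0.0953) = 0.095 × 0.3758 = 0.0357 km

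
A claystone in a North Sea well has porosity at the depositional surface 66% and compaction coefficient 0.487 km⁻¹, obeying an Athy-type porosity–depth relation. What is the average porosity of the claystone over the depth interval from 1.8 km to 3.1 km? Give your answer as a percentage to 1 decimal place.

⟨φ⟩ = (1/(z₂−z₁)) ∫ φ₀ e^(−kz) dz = φ₀·(e^(−k·z₁) − e^(−k·z₂)) / (k·(z₂−z₁))
e^(−0.487×1.8) = 0.4162; e^(−0.487×3.1) = 0.2210
⟨φ⟩ = 0.66 × (0.4162 − 0.2210) / (0.487 × 1.3) = 0.66 × 0.3084 = 0.2035

20.4%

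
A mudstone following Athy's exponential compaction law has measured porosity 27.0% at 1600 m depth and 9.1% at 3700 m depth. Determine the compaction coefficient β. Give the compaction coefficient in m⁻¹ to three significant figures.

0.000518 m⁻¹

Working in km (1 km = 1000 m; β in km⁻¹ = β in m⁻¹ × 1000):
Athy: φ(d) = φ₀ e^(−βd) ⇒ φ₁/φ₂ = e^{β(d₂−d₁)} ⇒ β = ln(φ₁/φ₂)/(d₂−d₁)
β = ln(0.27/0.091) / (3.7 − 1.6) = ln(2.967) / 2.1 = 1.0876 / 2.1 = 0.5179 km⁻¹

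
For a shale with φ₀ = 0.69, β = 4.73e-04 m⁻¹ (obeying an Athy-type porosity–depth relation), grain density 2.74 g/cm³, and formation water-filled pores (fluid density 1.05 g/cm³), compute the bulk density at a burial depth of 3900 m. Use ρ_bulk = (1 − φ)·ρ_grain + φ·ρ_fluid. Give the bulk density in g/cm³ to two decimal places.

Working in km (1 km = 1000 m; β in km⁻¹ = β in m⁻¹ × 1000):
Porosity at depth: φ = 0.69·exp(−0.473×3.9) = 0.69×0.1581 = 0.1091
Bulk density: ρ_b = (1−φ)ρ_g + φ·ρ_f = 0.8909×2.74 + 0.1091×1.05
       = 2.441 + 0.115 = 2.556 g/cm³

2.56 g/cm³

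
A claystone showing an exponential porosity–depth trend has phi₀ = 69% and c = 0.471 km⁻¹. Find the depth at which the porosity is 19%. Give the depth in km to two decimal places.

Invert Athy's law: Z = ln(phi₀/phi) / c
Z = ln(0.69/0.19) / 0.471 = ln(3.632) / 0.471 = 1.2897 / 0.471 = 2.738 km

2.74 km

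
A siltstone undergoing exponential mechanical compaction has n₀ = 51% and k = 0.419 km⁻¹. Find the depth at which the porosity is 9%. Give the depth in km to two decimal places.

Invert Athy's law: Z = ln(n₀/n) / k
Z = ln(0.51/0.09) / 0.419 = ln(5.667) / 0.419 = 1.7346 / 0.419 = 4.140 km

4.14 km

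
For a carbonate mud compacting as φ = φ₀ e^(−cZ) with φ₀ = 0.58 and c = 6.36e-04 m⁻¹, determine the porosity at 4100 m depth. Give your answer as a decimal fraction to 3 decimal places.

0.043

Working in km (1 km = 1000 m; c in km⁻¹ = c in m⁻¹ × 1000):
φ = φ₀·exp(−c·Z) = 0.58 × exp(−0.636 × 4.1) = 0.58 × exp(−2.608)
  = 0.58 × 0.0737 = 0.0428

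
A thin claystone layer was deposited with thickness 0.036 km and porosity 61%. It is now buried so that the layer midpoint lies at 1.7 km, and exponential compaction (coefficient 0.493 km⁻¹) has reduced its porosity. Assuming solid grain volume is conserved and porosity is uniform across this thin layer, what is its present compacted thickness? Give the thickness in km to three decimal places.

0.019 km

Porosity at 1.7 km: n = 0.61·exp(−0.493×1.7) = 0.2638
Solid-volume conservation: h(1−n) = h₀(1−n₀) ⇒ h = h₀·(1−n₀)/(1−n)
h = 0.036 × (1 − 0.61)/(1 − 0.2638) = 0.036 × 0.5298 = 0.0191 km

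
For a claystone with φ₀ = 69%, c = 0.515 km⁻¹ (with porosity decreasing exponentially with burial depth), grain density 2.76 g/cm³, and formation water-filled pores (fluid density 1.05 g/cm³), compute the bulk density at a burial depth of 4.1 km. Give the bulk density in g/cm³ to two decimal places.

2.62 g/cm³

Porosity at depth: φ = 0.69·exp(−0.515×4.1) = 0.69×0.1211 = 0.0835
Bulk density: ρ_b = (1−φ)ρ_g + φ·ρ_f = 0.9165×2.76 + 0.0835×1.05
       = 2.529 + 0.088 = 2.617 g/cm³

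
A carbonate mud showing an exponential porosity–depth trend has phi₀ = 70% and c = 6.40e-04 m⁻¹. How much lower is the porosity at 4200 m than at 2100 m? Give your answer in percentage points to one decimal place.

13.5 percentage points

Working in km (1 km = 1000 m; c in km⁻¹ = c in m⁻¹ × 1000):
phi(2.1) = 0.7·e^(−0.64×2.1) = 0.1826
phi(4.2) = 0.7·e^(−0.64×4.2) = 0.0476
Δphi = 0.1826 − 0.0476 = 0.1349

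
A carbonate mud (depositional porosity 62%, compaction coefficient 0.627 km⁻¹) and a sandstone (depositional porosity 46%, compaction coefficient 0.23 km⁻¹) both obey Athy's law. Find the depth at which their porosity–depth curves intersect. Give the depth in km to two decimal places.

Set φ₀ₐ e^(−kₐZ) = φ₀ᵦ e^(−kᵦZ) ⇒ ln(φ₀ₐ/φ₀ᵦ) = (kₐ − kᵦ)·Z
Z = ln(0.62/0.46) / (0.627 − 0.23) = 0.2985 / 0.397 = 0.752 km

0.75 km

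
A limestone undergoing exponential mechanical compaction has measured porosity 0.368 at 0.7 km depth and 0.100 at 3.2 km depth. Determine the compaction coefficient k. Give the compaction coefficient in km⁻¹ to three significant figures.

0.521 km⁻¹

Athy: n(Z) = n₀ e^(−kZ) ⇒ n₁/n₂ = e^{k(Z₂−Z₁)} ⇒ k = ln(n₁/n₂)/(Z₂−Z₁)
k = ln(0.368/0.1) / (3.2 − 0.7) = ln(3.68) / 2.5 = 1.3029 / 2.5 = 0.5212 km⁻¹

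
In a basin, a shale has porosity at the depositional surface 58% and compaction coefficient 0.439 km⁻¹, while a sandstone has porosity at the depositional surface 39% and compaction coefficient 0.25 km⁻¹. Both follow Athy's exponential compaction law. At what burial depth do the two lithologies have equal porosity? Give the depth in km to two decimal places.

Set n₀ₐ e^(−kₐd) = n₀ᵦ e^(−kᵦd) ⇒ ln(n₀ₐ/n₀ᵦ) = (kₐ − kᵦ)·d
d = ln(0.58/0.39) / (0.439 − 0.25) = 0.3969 / 0.189 = 2.100 km

2.10 km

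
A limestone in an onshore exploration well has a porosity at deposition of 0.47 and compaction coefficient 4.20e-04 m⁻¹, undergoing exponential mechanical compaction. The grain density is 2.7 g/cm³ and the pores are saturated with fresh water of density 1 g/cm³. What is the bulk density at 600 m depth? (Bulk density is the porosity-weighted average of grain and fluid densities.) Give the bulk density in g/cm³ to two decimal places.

2.08 g/cm³

Working in km (1 km = 1000 m; c in km⁻¹ = c in m⁻¹ × 1000):
Porosity at depth: φ = 0.47·exp(−0.42×0.6) = 0.47×0.7772 = 0.3653
Bulk density: ρ_b = (1−φ)ρ_g + φ·ρ_f = 0.6347×2.7 + 0.3653×1
       = 1.714 + 0.365 = 2.079 g/cm³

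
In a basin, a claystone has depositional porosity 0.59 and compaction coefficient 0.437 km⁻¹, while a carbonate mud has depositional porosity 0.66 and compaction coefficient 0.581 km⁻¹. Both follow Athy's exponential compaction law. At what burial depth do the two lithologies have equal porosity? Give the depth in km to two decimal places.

Set phi₀ₐ e^(−kₐz) = phi₀ᵦ e^(−kᵦz) ⇒ ln(phi₀ₐ/phi₀ᵦ) = (kₐ − kᵦ)·z
z = ln(0.59/0.66) / (0.437 − 0.581) = -0.1121 / -0.144 = 0.779 km

0.78 km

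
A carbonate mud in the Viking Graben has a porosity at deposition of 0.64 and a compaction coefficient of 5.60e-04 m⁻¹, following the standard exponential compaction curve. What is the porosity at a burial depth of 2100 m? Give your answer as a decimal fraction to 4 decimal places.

0.1974

Working in km (1 km = 1000 m; β in km⁻¹ = β in m⁻¹ × 1000):
φ = φ₀·exp(−β·Z) = 0.64 × exp(−0.56 × 2.1) = 0.64 × exp(−1.176)
  = 0.64 × 0.3085 = 0.1974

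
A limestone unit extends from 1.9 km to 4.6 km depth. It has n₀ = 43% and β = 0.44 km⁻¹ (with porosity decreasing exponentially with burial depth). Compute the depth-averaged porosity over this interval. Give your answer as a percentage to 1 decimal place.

⟨n⟩ = (1/(Z₂−Z₁)) ∫ n₀ e^(−βZ) dZ = n₀·(e^(−β·Z₁) − e^(−β·Z₂)) / (β·(Z₂−Z₁))
e^(−0.44×1.9) = 0.4334; e^(−0.44×4.6) = 0.1321
⟨n⟩ = 0.43 × (0.4334 − 0.1321) / (0.44 × 2.7) = 0.43 × 0.2536 = 0.1091

10.9%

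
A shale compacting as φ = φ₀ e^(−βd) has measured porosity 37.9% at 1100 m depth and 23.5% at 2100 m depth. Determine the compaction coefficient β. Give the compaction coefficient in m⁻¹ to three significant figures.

0.000478 m⁻¹

Working in km (1 km = 1000 m; β in km⁻¹ = β in m⁻¹ × 1000):
Athy: φ(d) = φ₀ e^(−βd) ⇒ φ₁/φ₂ = e^{β(d₂−d₁)} ⇒ β = ln(φ₁/φ₂)/(d₂−d₁)
β = ln(0.379/0.235) / (2.1 − 1.1) = ln(1.613) / 1 = 0.4780 / 1 = 0.478 km⁻¹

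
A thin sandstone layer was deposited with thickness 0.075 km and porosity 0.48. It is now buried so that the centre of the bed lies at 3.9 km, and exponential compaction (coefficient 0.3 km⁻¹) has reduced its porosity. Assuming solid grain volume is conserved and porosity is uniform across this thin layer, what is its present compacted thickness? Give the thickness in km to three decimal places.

Porosity at 3.9 km: phi = 0.48·exp(−0.3×3.9) = 0.1490
Solid-volume conservation: h(1−phi) = h₀(1−phi₀) ⇒ h = h₀·(1−phi₀)/(1−phi)
h = 0.075 × (1 − 0.48)/(1 − 0.1490) = 0.075 × 0.6110 = 0.0458 km

0.046 km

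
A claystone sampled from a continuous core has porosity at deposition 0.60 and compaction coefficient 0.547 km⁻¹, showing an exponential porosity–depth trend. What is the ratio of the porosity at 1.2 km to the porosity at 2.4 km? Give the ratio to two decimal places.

n(d₁)/n(d₂) = e^(−β·d₁)/e^(−β·d₂) = e^{β(d₂−d₁)}
= exp(0.547 × 1.2) = exp(0.6564) = 1.9278

1.93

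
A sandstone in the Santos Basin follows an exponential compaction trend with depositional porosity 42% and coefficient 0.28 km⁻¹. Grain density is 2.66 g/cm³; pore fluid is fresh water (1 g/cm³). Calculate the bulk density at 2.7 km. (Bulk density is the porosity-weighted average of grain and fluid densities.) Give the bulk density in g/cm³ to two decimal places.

Porosity at depth: n = 0.42·exp(−0.28×2.7) = 0.42×0.4695 = 0.1972
Bulk density: ρ_b = (1−n)ρ_g + n·ρ_f = 0.8028×2.66 + 0.1972×1
       = 2.135 + 0.197 = 2.333 g/cm³

2.33 g/cm³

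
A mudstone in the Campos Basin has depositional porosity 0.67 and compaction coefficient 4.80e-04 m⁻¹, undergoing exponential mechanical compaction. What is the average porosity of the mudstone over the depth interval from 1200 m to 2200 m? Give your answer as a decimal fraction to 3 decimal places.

Working in km (1 km = 1000 m; β in km⁻¹ = β in m⁻¹ × 1000):
⟨n⟩ = (1/(d₂−d₁)) ∫ n₀ e^(−βd) dd = n₀·(e^(−β·d₁) − e^(−β·d₂)) / (β·(d₂−d₁))
e^(−0.48×1.2) = 0.5621; e^(−0.48×2.2) = 0.3478
⟨n⟩ = 0.67 × (0.5621 − 0.3478) / (0.48 × 1) = 0.67 × 0.4465 = 0.2991

0.299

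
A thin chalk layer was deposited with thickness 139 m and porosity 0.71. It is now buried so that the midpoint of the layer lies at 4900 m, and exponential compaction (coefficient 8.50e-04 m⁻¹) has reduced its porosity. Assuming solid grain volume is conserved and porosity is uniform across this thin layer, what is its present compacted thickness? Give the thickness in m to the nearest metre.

41 m

Working in km (1 km = 1000 m; c in km⁻¹ = c in m⁻¹ × 1000):
Porosity at 4.9 km: phi = 0.71·exp(−0.85×4.9) = 0.0110
Solid-volume conservation: h(1−phi) = h₀(1−phi₀) ⇒ h = h₀·(1−phi₀)/(1−phi)
h = 0.139 × (1 − 0.71)/(1 − 0.0110) = 0.139 × 0.2932 = 0.0408 km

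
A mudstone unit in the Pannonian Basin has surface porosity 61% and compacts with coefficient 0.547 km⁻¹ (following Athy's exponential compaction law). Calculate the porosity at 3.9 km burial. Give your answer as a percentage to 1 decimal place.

7.2%

n = n₀·exp(−c·d) = 0.61 × exp(−0.547 × 3.9) = 0.61 × exp(−2.133)
  = 0.61 × 0.1184 = 0.0723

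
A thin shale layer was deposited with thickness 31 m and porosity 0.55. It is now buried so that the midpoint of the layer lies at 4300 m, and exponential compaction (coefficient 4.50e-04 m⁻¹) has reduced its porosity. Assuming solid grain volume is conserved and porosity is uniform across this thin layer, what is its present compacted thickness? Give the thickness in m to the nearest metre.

Working in km (1 km = 1000 m; β in km⁻¹ = β in m⁻¹ × 1000):
Porosity at 4.3 km: n = 0.55·exp(−0.45×4.3) = 0.0794
Solid-volume conservation: h(1−n) = h₀(1−n₀) ⇒ h = h₀·(1−n₀)/(1−n)
h = 0.031 × (1 − 0.55)/(1 − 0.0794) = 0.031 × 0.4888 = 0.0152 km

15 m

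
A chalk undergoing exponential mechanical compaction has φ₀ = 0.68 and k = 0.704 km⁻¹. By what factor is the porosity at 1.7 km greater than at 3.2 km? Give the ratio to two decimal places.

φ(z₁)/φ(z₂) = e^(−k·z₁)/e^(−k·z₂) = e^{k(z₂−z₁)}
= exp(0.704 × 1.5) = exp(1.056) = 2.8748

2.87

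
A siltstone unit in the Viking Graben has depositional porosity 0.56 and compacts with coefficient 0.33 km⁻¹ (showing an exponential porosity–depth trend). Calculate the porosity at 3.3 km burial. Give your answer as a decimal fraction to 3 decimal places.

0.188

phi = phi₀·exp(−k·z) = 0.56 × exp(−0.33 × 3.3) = 0.56 × exp(−1.089)
  = 0.56 × 0.3366 = 0.1885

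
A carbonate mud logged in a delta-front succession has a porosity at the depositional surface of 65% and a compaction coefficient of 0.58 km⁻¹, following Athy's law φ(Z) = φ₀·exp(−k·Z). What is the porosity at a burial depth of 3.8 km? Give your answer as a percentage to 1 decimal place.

φ = φ₀·exp(−k·Z) = 0.65 × exp(−0.58 × 3.8) = 0.65 × exp(−2.204)
  = 0.65 × 0.1104 = 0.0717

7.2%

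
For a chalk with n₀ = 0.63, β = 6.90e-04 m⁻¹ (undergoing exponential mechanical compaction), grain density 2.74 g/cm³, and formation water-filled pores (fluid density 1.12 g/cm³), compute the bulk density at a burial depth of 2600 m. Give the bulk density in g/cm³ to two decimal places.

2.57 g/cm³

Working in km (1 km = 1000 m; β in km⁻¹ = β in m⁻¹ × 1000):
Porosity at depth: n = 0.63·exp(−0.69×2.6) = 0.63×0.1663 = 0.1048
Bulk density: ρ_b = (1−n)ρ_g + n·ρ_f = 0.8952×2.74 + 0.1048×1.12
       = 2.453 + 0.117 = 2.570 g/cm³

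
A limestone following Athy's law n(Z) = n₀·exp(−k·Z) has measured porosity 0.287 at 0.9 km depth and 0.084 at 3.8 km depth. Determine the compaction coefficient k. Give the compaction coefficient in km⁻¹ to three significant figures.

0.424 km⁻¹

Athy: n(Z) = n₀ e^(−kZ) ⇒ n₁/n₂ = e^{k(Z₂−Z₁)} ⇒ k = ln(n₁/n₂)/(Z₂−Z₁)
k = ln(0.287/0.084) / (3.8 − 0.9) = ln(3.417) / 2.9 = 1.2287 / 2.9 = 0.4237 km⁻¹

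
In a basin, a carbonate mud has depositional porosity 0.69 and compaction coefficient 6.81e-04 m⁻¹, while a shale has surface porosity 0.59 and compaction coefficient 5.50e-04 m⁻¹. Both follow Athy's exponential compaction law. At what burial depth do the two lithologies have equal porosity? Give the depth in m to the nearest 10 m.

Working in km (1 km = 1000 m; c in km⁻¹ = c in m⁻¹ × 1000):
Set phi₀ₐ e^(−cₐZ) = phi₀ᵦ e^(−cᵦZ) ⇒ ln(phi₀ₐ/phi₀ᵦ) = (cₐ − cᵦ)·Z
Z = ln(0.69/0.59) / (0.681 − 0.55) = 0.1566 / 0.131 = 1.195 km

1200 m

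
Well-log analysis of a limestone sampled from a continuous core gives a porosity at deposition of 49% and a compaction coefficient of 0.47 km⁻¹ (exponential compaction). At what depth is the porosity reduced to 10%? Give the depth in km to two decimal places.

Invert Athy's law: d = ln(φ₀/φ) / c
d = ln(0.49/0.1) / 0.47 = ln(4.9) / 0.47 = 1.5892 / 0.47 = 3.381 km

3.38 km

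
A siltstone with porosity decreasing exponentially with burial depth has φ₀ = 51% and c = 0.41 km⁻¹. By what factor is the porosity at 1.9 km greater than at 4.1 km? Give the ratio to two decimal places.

2.46

φ(d₁)/φ(d₂) = e^(−c·d₁)/e^(−c·d₂) = e^{c(d₂−d₁)}
= exp(0.41 × 2.2) = exp(0.902) = 2.4645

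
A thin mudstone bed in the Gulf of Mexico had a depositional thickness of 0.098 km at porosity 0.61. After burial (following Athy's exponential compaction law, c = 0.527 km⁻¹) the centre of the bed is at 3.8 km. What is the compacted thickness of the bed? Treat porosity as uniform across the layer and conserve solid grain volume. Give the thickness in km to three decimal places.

Porosity at 3.8 km: phi = 0.61·exp(−0.527×3.8) = 0.0823
Solid-volume conservation: h(1−phi) = h₀(1−phi₀) ⇒ h = h₀·(1−phi₀)/(1−phi)
h = 0.098 × (1 − 0.61)/(1 − 0.0823) = 0.098 × 0.4250 = 0.0416 km

0.042 km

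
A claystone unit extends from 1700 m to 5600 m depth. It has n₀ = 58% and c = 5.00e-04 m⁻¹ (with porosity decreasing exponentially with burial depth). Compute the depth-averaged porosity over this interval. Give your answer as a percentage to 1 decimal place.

10.9%

Working in km (1 km = 1000 m; c in km⁻¹ = c in m⁻¹ × 1000):
⟨n⟩ = (1/(z₂−z₁)) ∫ n₀ e^(−cz) dz = n₀·(e^(−c·z₁) − e^(−c·z₂)) / (c·(z₂−z₁))
e^(−0.5×1.7) = 0.4274; e^(−0.5×5.6) = 0.0608
⟨n⟩ = 0.58 × (0.4274 − 0.0608) / (0.5 × 3.9) = 0.58 × 0.1880 = 0.1090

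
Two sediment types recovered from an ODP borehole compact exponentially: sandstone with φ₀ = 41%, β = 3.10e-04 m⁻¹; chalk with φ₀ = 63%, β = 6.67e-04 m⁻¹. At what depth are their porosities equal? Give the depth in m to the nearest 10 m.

Working in km (1 km = 1000 m; β in km⁻¹ = β in m⁻¹ × 1000):
Set φ₀ₐ e^(−βₐZ) = φ₀ᵦ e^(−βᵦZ) ⇒ ln(φ₀ₐ/φ₀ᵦ) = (βₐ − βᵦ)·Z
Z = ln(0.41/0.63) / (0.31 − 0.667) = -0.4296 / -0.357 = 1.203 km

1200 m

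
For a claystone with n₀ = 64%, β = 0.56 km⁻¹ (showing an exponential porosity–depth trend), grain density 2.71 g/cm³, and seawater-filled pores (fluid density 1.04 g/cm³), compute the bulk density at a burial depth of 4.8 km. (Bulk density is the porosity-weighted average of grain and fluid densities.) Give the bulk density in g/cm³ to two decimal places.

2.64 g/cm³

Porosity at depth: n = 0.64·exp(−0.56×4.8) = 0.64×0.0680 = 0.0435
Bulk density: ρ_b = (1−n)ρ_g + n·ρ_f = 0.9565×2.71 + 0.0435×1.04
       = 2.592 + 0.045 = 2.637 g/cm³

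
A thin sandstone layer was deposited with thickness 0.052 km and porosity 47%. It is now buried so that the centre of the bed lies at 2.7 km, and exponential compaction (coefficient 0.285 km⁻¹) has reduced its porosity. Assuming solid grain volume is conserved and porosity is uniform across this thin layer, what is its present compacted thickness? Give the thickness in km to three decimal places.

Porosity at 2.7 km: φ = 0.47·exp(−0.285×2.7) = 0.2177
Solid-volume conservation: h(1−φ) = h₀(1−φ₀) ⇒ h = h₀·(1−φ₀)/(1−φ)
h = 0.052 × (1 − 0.47)/(1 − 0.2177) = 0.052 × 0.6775 = 0.0352 km

0.035 km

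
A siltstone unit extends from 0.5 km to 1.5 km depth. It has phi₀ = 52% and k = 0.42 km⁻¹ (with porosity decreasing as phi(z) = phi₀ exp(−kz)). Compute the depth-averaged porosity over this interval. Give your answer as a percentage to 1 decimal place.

34.4%

⟨phi⟩ = (1/(z₂−z₁)) ∫ phi₀ e^(−kz) dz = phi₀·(e^(−k·z₁) − e^(−k·z₂)) / (k·(z₂−z₁))
e^(−0.42×0.5) = 0.8106; e^(−0.42×1.5) = 0.5326
⟨phi⟩ = 0.52 × (0.8106 − 0.5326) / (0.42 × 1) = 0.52 × 0.6619 = 0.3442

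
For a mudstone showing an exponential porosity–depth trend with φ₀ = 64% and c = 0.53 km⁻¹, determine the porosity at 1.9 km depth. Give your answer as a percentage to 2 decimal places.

23.38%

φ = φ₀·exp(−c·d) = 0.64 × exp(−0.53 × 1.9) = 0.64 × exp(−1.007)
  = 0.64 × 0.3653 = 0.2338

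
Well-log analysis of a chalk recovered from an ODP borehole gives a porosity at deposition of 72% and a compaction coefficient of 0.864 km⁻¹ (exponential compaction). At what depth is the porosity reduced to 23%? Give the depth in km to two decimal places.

1.32 km

Invert Athy's law: Z = ln(n₀/n) / β
Z = ln(0.72/0.23) / 0.864 = ln(3.13) / 0.864 = 1.1412 / 0.864 = 1.321 km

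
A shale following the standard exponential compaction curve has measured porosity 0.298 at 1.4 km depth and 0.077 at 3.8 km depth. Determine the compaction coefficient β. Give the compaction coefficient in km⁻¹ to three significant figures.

Athy: φ(d) = φ₀ e^(−βd) ⇒ φ₁/φ₂ = e^{β(d₂−d₁)} ⇒ β = ln(φ₁/φ₂)/(d₂−d₁)
β = ln(0.298/0.077) / (3.8 − 1.4) = ln(3.87) / 2.4 = 1.3533 / 2.4 = 0.5639 km⁻¹

0.564 km⁻¹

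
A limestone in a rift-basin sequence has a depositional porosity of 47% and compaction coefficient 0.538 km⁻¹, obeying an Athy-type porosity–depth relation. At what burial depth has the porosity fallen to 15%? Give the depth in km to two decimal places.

Invert Athy's law: d = ln(φ₀/φ) / c
d = ln(0.47/0.15) / 0.538 = ln(3.133) / 0.538 = 1.1421 / 0.538 = 2.123 km

2.12 km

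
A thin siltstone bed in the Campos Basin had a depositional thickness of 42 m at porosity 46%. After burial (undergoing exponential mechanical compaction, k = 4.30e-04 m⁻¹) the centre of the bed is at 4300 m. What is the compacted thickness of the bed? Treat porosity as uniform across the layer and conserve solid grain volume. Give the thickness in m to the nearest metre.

Working in km (1 km = 1000 m; k in km⁻¹ = k in m⁻¹ × 1000):
Porosity at 4.3 km: φ = 0.46·exp(−0.43×4.3) = 0.0724
Solid-volume conservation: h(1−φ) = h₀(1−φ₀) ⇒ h = h₀·(1−φ₀)/(1−φ)
h = 0.042 × (1 − 0.46)/(1 − 0.0724) = 0.042 × 0.5821 = 0.0245 km

24 m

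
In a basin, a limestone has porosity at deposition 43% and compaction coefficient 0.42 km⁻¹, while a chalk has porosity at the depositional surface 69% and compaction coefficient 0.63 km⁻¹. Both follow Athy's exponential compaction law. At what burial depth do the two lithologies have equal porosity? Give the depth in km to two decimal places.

Set n₀ₐ e^(−kₐz) = n₀ᵦ e^(−kᵦz) ⇒ ln(n₀ₐ/n₀ᵦ) = (kₐ − kᵦ)·z
z = ln(0.43/0.69) / (0.42 − 0.63) = -0.4729 / -0.21 = 2.252 km

2.25 km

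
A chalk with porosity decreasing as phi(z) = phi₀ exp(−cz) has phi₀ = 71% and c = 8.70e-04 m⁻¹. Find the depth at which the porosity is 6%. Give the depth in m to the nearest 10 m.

2840 m

Working in km (1 km = 1000 m; c in km⁻¹ = c in m⁻¹ × 1000):
Invert Athy's law: z = ln(phi₀/phi) / c
z = ln(0.71/0.06) / 0.87 = ln(11.83) / 0.87 = 2.4709 / 0.87 = 2.840 km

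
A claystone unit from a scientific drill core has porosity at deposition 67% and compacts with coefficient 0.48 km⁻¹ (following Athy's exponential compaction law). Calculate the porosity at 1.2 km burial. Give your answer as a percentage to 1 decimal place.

phi = phi₀·exp(−k·Z) = 0.67 × exp(−0.48 × 1.2) = 0.67 × exp(−0.576)
  = 0.67 × 0.5621 = 0.3766

37.7%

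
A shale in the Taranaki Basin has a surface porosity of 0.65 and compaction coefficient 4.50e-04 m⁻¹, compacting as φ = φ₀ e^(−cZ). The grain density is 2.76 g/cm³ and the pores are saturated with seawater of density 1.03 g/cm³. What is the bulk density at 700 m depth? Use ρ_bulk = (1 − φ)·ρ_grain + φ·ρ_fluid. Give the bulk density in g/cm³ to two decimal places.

Working in km (1 km = 1000 m; c in km⁻¹ = c in m⁻¹ × 1000):
Porosity at depth: φ = 0.65·exp(−0.45×0.7) = 0.65×0.7298 = 0.4744
Bulk density: ρ_b = (1−φ)ρ_g + φ·ρ_f = 0.5256×2.76 + 0.4744×1.03
       = 1.451 + 0.489 = 1.939 g/cm³

1.94 g/cm³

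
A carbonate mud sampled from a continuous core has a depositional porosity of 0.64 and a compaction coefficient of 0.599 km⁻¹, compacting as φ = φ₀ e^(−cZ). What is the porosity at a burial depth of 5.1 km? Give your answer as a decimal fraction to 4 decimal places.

0.0302

φ = φ₀·exp(−c·Z) = 0.64 × exp(−0.599 × 5.1) = 0.64 × exp(−3.055)
  = 0.64 × 0.0471 = 0.0302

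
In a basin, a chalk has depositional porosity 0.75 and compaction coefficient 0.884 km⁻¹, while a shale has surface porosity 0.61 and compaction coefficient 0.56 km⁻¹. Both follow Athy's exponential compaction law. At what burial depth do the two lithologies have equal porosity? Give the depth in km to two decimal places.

Set n₀ₐ e^(−cₐz) = n₀ᵦ e^(−cᵦz) ⇒ ln(n₀ₐ/n₀ᵦ) = (cₐ − cᵦ)·z
z = ln(0.75/0.61) / (0.884 − 0.56) = 0.2066 / 0.324 = 0.638 km

0.64 km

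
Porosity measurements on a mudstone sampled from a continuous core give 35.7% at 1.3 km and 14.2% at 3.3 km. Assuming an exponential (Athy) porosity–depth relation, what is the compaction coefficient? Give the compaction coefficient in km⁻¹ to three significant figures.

0.461 km⁻¹

Athy: n(z) = n₀ e^(−βz) ⇒ n₁/n₂ = e^{β(z₂−z₁)} ⇒ β = ln(n₁/n₂)/(z₂−z₁)
β = ln(0.357/0.142) / (3.3 − 1.3) = ln(2.514) / 2 = 0.9219 / 2 = 0.461 km⁻¹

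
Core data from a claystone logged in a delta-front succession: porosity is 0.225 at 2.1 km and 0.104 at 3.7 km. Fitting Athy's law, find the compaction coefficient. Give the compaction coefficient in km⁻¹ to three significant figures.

0.482 km⁻¹

Athy: n(d) = n₀ e^(−βd) ⇒ n₁/n₂ = e^{β(d₂−d₁)} ⇒ β = ln(n₁/n₂)/(d₂−d₁)
β = ln(0.225/0.104) / (3.7 − 2.1) = ln(2.163) / 1.6 = 0.7717 / 1.6 = 0.4823 km⁻¹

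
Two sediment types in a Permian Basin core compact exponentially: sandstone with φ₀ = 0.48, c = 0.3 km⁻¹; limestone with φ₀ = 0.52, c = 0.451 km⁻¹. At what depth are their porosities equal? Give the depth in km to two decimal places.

0.53 km

Set φ₀ₐ e^(−cₐZ) = φ₀ᵦ e^(−cᵦZ) ⇒ ln(φ₀ₐ/φ₀ᵦ) = (cₐ − cᵦ)·Z
Z = ln(0.48/0.52) / (0.3 − 0.451) = -0.0800 / -0.151 = 0.530 km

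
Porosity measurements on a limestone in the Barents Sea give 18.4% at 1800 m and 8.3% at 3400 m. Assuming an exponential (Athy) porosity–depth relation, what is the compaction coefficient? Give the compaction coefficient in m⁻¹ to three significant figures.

Working in km (1 km = 1000 m; c in km⁻¹ = c in m⁻¹ × 1000):
Athy: n(Z) = n₀ e^(−cZ) ⇒ n₁/n₂ = e^{c(Z₂−Z₁)} ⇒ c = ln(n₁/n₂)/(Z₂−Z₁)
c = ln(0.184/0.083) / (3.4 − 1.8) = ln(2.217) / 1.6 = 0.7961 / 1.6 = 0.4976 km⁻¹

0.000498 m⁻¹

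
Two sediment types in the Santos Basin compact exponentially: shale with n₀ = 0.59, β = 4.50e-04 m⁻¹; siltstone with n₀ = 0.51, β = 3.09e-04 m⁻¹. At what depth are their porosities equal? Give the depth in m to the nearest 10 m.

1030 m

Working in km (1 km = 1000 m; β in km⁻¹ = β in m⁻¹ × 1000):
Set n₀ₐ e^(−βₐd) = n₀ᵦ e^(−βᵦd) ⇒ ln(n₀ₐ/n₀ᵦ) = (βₐ − βᵦ)·d
d = ln(0.59/0.51) / (0.45 − 0.309) = 0.1457 / 0.141 = 1.033 km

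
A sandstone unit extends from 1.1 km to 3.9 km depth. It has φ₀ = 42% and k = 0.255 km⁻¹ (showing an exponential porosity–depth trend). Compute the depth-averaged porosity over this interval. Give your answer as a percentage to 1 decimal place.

22.7%

⟨φ⟩ = (1/(d₂−d₁)) ∫ φ₀ e^(−kd) dd = φ₀·(e^(−k·d₁) − e^(−k·d₂)) / (k·(d₂−d₁))
e^(−0.255×1.1) = 0.7554; e^(−0.255×3.9) = 0.3699
⟨φ⟩ = 0.42 × (0.7554 − 0.3699) / (0.255 × 2.8) = 0.42 × 0.5399 = 0.2268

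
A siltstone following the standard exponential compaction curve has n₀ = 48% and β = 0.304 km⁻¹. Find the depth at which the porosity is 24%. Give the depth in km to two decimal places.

Invert Athy's law: Z = ln(n₀/n) / β
Z = ln(0.48/0.24) / 0.304 = ln(2) / 0.304 = 0.6931 / 0.304 = 2.280 km

2.28 km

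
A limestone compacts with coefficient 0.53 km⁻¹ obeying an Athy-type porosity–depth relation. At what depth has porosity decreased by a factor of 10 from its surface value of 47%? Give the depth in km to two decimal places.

4.34 km

n/n₀ = 1/10 ⇒ exp(−k·Z) = 1/10 ⇒ Z = ln(10) / k
Z = 2.3026 / 0.53 = 4.345 km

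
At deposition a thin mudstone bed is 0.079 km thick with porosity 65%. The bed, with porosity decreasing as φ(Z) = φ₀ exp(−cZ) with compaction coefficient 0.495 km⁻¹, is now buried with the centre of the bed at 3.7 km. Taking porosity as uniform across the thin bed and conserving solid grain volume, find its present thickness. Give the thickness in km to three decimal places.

Porosity at 3.7 km: φ = 0.65·exp(−0.495×3.7) = 0.1041
Solid-volume conservation: h(1−φ) = h₀(1−φ₀) ⇒ h = h₀·(1−φ₀)/(1−φ)
h = 0.079 × (1 − 0.65)/(1 − 0.1041) = 0.079 × 0.3907 = 0.0309 km

0.031 km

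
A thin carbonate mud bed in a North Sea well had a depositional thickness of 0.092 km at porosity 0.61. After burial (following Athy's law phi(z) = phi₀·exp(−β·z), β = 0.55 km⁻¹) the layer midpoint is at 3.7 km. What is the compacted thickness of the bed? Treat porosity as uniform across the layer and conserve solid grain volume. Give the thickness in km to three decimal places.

0.039 km

Porosity at 3.7 km: phi = 0.61·exp(−0.55×3.7) = 0.0797
Solid-volume conservation: h(1−phi) = h₀(1−phi₀) ⇒ h = h₀·(1−phi₀)/(1−phi)
h = 0.092 × (1 − 0.61)/(1 − 0.0797) = 0.092 × 0.4238 = 0.0390 km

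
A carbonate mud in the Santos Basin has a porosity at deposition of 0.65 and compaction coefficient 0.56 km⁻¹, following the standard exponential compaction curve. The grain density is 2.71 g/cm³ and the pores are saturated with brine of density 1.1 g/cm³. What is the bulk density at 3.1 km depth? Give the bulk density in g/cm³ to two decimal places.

Porosity at depth: phi = 0.65·exp(−0.56×3.1) = 0.65×0.1762 = 0.1145
Bulk density: ρ_b = (1−phi)ρ_g + phi·ρ_f = 0.8855×2.71 + 0.1145×1.1
       = 2.400 + 0.126 = 2.526 g/cm³

2.53 g/cm³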